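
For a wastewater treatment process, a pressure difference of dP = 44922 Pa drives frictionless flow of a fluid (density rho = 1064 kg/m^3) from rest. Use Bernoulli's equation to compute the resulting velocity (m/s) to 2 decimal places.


v = sqrt(2*dP/rho)
v = sqrt(2*44922/1064)
v = sqrt(84.43985)
v = 9.19 m/s


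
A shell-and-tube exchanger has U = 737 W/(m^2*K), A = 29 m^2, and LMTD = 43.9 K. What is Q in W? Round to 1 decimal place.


Q = U * A * LMTD
Q = 737 * 29 * 43.9
Q = 938274.7 W


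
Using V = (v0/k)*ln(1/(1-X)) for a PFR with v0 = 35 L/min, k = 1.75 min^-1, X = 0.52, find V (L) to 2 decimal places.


V = (v0/k) * ln(1/(1-X))
V = (35/1.75) * ln(1/(1-0.52))
V = 20.0 * ln(2.083333)
V = 20.0 * 0.733969
V = 14.68 L


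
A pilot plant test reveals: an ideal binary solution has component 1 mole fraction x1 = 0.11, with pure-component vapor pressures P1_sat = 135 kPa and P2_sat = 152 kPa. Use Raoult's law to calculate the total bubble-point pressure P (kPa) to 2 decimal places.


P = x1*P1_sat + x2*P2_sat
x2 = 1 - x1 = 1 - 0.11 = 0.89
P = 0.11*135 + 0.89*152
P = 14.85 + 135.28
P = 150.13 kPa


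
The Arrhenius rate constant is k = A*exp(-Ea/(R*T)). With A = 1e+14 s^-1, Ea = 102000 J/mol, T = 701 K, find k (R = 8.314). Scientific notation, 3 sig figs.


k = A * exp(-Ea/(R*T))
k = 1e+14 * exp(-102000 / (8.314 * 701))
k = 1e+14 * exp(-17.501374)
k = 2.51e+06


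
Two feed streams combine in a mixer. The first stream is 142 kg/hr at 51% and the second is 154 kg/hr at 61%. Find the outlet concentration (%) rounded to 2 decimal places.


Mass balance on solute: F1*x1 + F2*x2 = F3*x3
F3 = F1 + F2 = 142 + 154 = 296 kg/hr
x3 = (F1*x1 + F2*x2)/F3
x3 = (142*0.51 + 154*0.61) / 296
x3 = 56.20%


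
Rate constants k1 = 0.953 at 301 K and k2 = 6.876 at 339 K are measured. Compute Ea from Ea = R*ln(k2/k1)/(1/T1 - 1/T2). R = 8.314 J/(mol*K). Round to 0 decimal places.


Ea = R * ln(k2/k1) / (1/T1 - 1/T2)
ln(k2/k1) = ln(6.876/0.953) = 1.9761775
1/T1 - 1/T2 = 1/301 - 1/339 = 0.000372406629
Ea = 8.314 * 1.9761775 / 0.000372406629
Ea = 44118 J/mol


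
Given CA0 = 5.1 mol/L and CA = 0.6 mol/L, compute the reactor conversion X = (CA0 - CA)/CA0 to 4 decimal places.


X = (CA0 - CA) / CA0
X = (5.1 - 0.6) / 5.1
X = 4.5 / 5.1
X = 0.8824


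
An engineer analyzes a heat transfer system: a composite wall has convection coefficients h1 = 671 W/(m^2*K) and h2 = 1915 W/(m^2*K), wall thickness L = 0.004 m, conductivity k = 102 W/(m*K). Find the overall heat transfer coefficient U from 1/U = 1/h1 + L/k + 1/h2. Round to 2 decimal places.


1/U = 1/h1 + L/k + 1/h2
1/U = 1/671 + 0.004/102 + 1/1915
1/U = 0.001490313 + 3.92157e-05 + 0.0005221932
1/U = 0.0020517219
U = 487.40 W/(m^2*K)


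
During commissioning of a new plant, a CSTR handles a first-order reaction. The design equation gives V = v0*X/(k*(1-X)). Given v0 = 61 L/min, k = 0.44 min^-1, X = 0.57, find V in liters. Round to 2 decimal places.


V = v0 * X / (k * (1 - X))
V = 61 * 0.57 / (0.44 * (1 - 0.57))
V = 34.77 / (0.44 * 0.43)
V = 34.77 / 0.1892
V = 183.77 L


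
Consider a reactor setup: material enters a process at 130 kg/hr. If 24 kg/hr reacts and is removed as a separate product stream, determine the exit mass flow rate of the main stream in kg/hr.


Steady-state mass balance on the main outlet: F_out = F_in - F_removed
F_out = 130 - 24
F_out = 106 kg/hr


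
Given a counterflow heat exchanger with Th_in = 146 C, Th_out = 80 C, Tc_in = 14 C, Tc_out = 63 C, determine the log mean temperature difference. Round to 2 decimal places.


dT1 = Th_in - Tc_out = 146 - 63 = 83
dT2 = Th_out - Tc_in = 80 - 14 = 66
LMTD = (dT1 - dT2) / ln(dT1/dT2)
LMTD = (83 - 66) / ln(83/66)
LMTD = 74.18 K


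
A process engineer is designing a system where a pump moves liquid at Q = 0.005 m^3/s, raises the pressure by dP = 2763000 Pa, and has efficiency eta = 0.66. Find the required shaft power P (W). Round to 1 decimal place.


P = Q * dP / eta
P = 0.005 * 2763000 / 0.66
P = 13815.0 / 0.66
P = 20931.8 W


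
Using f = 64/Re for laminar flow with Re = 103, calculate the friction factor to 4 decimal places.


f = 64 / Re
f = 64 / 103
f = 0.6214


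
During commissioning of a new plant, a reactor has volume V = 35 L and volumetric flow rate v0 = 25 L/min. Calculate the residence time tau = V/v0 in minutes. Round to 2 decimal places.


tau = V / v0
tau = 35 / 25
tau = 1.40 min


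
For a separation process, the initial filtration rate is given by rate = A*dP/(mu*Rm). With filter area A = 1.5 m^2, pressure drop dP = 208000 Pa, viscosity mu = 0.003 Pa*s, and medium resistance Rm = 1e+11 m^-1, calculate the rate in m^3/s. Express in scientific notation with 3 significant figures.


rate = A * dP / (mu * Rm)
rate = 1.5 * 208000 / (0.003 * 1e+11)
rate = 312000.0 / 3.000e+08
rate = 1.04e-03 m^3/s


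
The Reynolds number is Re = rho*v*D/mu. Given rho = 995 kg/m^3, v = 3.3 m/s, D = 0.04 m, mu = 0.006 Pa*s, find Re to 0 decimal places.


Re = rho * v * D / mu
Re = 995 * 3.3 * 0.04 / 0.006
Re = 131.34 / 0.006
Re = 21890


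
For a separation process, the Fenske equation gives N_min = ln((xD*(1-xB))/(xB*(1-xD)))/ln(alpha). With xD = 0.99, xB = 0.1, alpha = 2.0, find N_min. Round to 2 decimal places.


N_min = ln((xD*(1-xB))/(xB*(1-xD))) / ln(alpha)
Numerator inside ln: 0.891 / 0.001 = 891.0
ln(891.0) = 6.792344
ln(alpha) = ln(2.0) = 0.693147
N_min = 6.792344 / 0.693147 = 9.80


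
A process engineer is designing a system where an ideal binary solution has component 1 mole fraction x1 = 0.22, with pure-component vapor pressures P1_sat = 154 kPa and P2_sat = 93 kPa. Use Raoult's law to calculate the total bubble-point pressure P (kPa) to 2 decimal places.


P = x1*P1_sat + x2*P2_sat
x2 = 1 - x1 = 1 - 0.22 = 0.78
P = 0.22*154 + 0.78*93
P = 33.88 + 72.54
P = 106.42 kPa


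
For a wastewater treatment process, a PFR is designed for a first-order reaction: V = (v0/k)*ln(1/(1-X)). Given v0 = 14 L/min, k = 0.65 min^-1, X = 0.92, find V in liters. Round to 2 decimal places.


V = (v0/k) * ln(1/(1-X))
V = (14/0.65) * ln(1/(1-0.92))
V = 21.538462 * ln(12.5)
V = 21.538462 * 2.525729
V = 54.40 L


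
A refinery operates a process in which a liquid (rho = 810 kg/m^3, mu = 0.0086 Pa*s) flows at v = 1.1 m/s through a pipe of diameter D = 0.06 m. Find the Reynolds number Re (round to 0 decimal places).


Re = rho * v * D / mu
Re = 810 * 1.1 * 0.06 / 0.0086
Re = 53.46 / 0.0086
Re = 6216


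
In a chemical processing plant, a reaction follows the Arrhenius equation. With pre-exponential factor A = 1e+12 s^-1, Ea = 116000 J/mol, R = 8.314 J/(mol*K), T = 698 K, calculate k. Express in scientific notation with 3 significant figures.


k = A * exp(-Ea/(R*T))
k = 1e+12 * exp(-116000 / (8.314 * 698))
k = 1e+12 * exp(-19.989068)
k = 2.08e+03


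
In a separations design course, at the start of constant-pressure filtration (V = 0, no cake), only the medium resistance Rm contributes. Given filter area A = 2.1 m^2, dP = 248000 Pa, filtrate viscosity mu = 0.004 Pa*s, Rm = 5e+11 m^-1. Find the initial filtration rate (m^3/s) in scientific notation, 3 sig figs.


rate = A * dP / (mu * Rm)
rate = 2.1 * 248000 / (0.004 * 5e+11)
rate = 520800.0 / 2.000e+09
rate = 2.60e-04 m^3/s


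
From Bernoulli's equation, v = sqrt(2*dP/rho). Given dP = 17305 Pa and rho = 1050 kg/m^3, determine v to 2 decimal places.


v = sqrt(2*dP/rho)
v = sqrt(2*17305/1050)
v = sqrt(32.961905)
v = 5.74 m/s


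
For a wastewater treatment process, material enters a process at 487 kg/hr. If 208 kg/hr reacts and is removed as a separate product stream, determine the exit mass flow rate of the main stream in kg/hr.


Steady-state mass balance on the main outlet: F_out = F_in - F_removed
F_out = 487 - 208
F_out = 279 kg/hr


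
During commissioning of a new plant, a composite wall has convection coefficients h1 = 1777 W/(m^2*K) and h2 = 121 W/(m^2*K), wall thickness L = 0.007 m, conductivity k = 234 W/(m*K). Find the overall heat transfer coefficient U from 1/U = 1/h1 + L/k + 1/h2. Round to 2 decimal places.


1/U = 1/h1 + L/k + 1/h2
1/U = 1/1777 + 0.007/234 + 1/121
1/U = 0.0005627462 + 2.99145e-05 + 0.0082644628
1/U = 0.0088571235
U = 112.90 W/(m^2*K)


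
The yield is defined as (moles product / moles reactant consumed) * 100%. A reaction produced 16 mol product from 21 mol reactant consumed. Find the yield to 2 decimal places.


Yield = (moles product / moles consumed) * 100%
Yield = (16 / 21) * 100
Yield = 0.7619 * 100
Yield = 76.19%


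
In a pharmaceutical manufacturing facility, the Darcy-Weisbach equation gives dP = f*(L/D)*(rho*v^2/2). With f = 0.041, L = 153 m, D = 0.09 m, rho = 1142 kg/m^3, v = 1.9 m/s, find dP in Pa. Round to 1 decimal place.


dP = f * (L/D) * (rho*v^2/2)
dP = 0.041 * (153/0.09) * (1142*1.9^2/2)
L/D = 1700.0
rho*v^2/2 = 1142*3.61/2 = 2061.31
dP = 0.041 * 1700.0 * 2061.31
dP = 143673.3 Pa


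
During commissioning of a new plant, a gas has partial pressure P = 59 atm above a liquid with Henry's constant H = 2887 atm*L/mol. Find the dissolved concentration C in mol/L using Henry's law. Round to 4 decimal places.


C = P / H
C = 59 / 2887
C = 0.0204 mol/L


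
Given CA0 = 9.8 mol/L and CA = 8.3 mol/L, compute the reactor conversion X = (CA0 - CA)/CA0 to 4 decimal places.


X = (CA0 - CA) / CA0
X = (9.8 - 8.3) / 9.8
X = 1.5 / 9.8
X = 0.1531


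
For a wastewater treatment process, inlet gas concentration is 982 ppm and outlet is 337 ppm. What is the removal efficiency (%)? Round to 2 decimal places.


Efficiency = (G_in - G_out) / G_in * 100%
Efficiency = (982 - 337) / 982 * 100
Efficiency = 645 / 982 * 100
Efficiency = 65.68%


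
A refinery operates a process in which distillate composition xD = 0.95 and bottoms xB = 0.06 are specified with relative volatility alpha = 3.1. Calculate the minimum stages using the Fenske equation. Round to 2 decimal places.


N_min = ln((xD*(1-xB))/(xB*(1-xD))) / ln(alpha)
Numerator inside ln: 0.893 / 0.003 = 297.666667
ln(297.666667) = 5.695974
ln(alpha) = ln(3.1) = 1.131402
N_min = 5.695974 / 1.131402 = 5.03


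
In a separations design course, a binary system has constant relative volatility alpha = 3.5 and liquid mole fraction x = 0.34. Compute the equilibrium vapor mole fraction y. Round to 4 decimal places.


y = alpha*x / (1 + (alpha-1)*x)
y = 3.5*0.34 / (1 + (3.5-1)*0.34)
y = 1.19 / (1 + 0.85)
y = 1.19 / 1.85
y = 0.6432


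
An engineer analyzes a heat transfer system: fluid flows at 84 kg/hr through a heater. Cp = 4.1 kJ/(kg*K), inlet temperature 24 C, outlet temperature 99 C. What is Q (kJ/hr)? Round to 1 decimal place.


Q = m_dot * Cp * (T2 - T1)
Q = 84 * 4.1 * (99 - 24)
Q = 84 * 4.1 * 75
Q = 25830.0 kJ/hr


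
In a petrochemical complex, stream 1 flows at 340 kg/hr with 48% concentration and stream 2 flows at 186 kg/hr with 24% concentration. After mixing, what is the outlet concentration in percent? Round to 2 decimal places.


Mass balance on solute: F1*x1 + F2*x2 = F3*x3
F3 = F1 + F2 = 340 + 186 = 526 kg/hr
x3 = (F1*x1 + F2*x2)/F3
x3 = (340*0.48 + 186*0.24) / 526
x3 = 39.51%


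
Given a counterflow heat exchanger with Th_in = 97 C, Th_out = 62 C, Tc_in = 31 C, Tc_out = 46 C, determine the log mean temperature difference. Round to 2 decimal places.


dT1 = Th_in - Tc_out = 97 - 46 = 51
dT2 = Th_out - Tc_in = 62 - 31 = 31
LMTD = (dT1 - dT2) / ln(dT1/dT2)
LMTD = (51 - 31) / ln(51/31)
LMTD = 40.17 K


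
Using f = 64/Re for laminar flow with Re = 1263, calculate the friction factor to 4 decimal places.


f = 64 / Re
f = 64 / 1263
f = 0.0507


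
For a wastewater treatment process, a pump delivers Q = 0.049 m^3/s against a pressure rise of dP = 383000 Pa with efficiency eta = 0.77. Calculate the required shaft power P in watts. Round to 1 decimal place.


P = Q * dP / eta
P = 0.049 * 383000 / 0.77
P = 18767.0 / 0.77
P = 24372.7 W


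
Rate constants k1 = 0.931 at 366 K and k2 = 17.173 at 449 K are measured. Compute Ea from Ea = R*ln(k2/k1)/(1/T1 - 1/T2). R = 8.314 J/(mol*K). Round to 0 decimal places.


Ea = R * ln(k2/k1) / (1/T1 - 1/T2)
ln(k2/k1) = ln(17.173/0.931) = 2.9148344
1/T1 - 1/T2 = 1/366 - 1/449 = 0.000505068945
Ea = 8.314 * 2.9148344 / 0.000505068945
Ea = 47981 J/mol


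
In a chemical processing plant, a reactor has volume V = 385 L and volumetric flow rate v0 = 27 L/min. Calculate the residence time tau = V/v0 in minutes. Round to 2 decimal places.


tau = V / v0
tau = 385 / 27
tau = 14.26 min


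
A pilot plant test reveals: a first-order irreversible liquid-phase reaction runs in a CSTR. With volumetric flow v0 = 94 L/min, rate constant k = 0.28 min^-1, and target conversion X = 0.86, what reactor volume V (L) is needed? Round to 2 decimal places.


V = v0 * X / (k * (1 - X))
V = 94 * 0.86 / (0.28 * (1 - 0.86))
V = 80.84 / (0.28 * 0.14)
V = 80.84 / 0.0392
V = 2062.24 L


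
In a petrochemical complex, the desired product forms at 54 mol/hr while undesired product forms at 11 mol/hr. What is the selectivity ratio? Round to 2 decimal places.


S = desired product rate / undesired product rate
S = 54 / 11
S = 4.91


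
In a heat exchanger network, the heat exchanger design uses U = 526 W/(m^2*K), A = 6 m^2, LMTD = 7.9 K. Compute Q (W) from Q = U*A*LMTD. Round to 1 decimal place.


Q = U * A * LMTD
Q = 526 * 6 * 7.9
Q = 24932.4 W


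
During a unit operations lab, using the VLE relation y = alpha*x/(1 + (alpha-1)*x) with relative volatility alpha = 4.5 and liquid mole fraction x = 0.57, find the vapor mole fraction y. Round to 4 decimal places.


y = alpha*x / (1 + (alpha-1)*x)
y = 4.5*0.57 / (1 + (4.5-1)*0.57)
y = 2.565 / (1 + 1.995)
y = 2.565 / 2.995
y = 0.8564


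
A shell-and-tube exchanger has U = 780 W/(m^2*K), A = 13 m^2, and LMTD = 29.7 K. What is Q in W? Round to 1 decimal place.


Q = U * A * LMTD
Q = 780 * 13 * 29.7
Q = 301158.0 W


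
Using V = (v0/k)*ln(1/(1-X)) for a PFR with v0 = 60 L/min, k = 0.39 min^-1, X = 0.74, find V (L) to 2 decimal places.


V = (v0/k) * ln(1/(1-X))
V = (60/0.39) * ln(1/(1-0.74))
V = 153.846154 * ln(3.846154)
V = 153.846154 * 1.347074
V = 207.24 L


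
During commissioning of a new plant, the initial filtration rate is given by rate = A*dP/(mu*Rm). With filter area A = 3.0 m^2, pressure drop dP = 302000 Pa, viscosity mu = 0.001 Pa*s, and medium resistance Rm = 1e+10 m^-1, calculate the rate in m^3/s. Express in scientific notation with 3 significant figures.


rate = A * dP / (mu * Rm)
rate = 3.0 * 302000 / (0.001 * 1e+10)
rate = 906000.0 / 1.000e+07
rate = 9.06e-02 m^3/s


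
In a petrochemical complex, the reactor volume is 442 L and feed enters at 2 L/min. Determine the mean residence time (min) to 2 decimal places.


tau = V / v0
tau = 442 / 2
tau = 221.00 min


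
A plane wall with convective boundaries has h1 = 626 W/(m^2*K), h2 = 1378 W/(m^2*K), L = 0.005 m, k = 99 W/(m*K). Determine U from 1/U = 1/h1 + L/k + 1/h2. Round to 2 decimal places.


1/U = 1/h1 + L/k + 1/h2
1/U = 1/626 + 0.005/99 + 1/1378
1/U = 0.0015974441 + 5.05051e-05 + 0.0007256894
1/U = 0.0023736386
U = 421.29 W/(m^2*K)


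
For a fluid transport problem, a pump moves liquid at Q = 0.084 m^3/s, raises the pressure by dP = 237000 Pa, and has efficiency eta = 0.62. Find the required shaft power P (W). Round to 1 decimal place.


P = Q * dP / eta
P = 0.084 * 237000 / 0.62
P = 19908.0 / 0.62
P = 32109.7 W


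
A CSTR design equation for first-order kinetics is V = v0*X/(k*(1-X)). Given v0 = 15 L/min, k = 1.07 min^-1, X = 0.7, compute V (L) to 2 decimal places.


V = v0 * X / (k * (1 - X))
V = 15 * 0.7 / (1.07 * (1 - 0.7))
V = 10.5 / (1.07 * 0.3)
V = 10.5 / 0.321
V = 32.71 L


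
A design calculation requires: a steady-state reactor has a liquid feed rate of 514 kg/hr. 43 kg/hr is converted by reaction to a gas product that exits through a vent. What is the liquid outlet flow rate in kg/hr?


Steady-state mass balance on the main outlet: F_out = F_in - F_removed
F_out = 514 - 43
F_out = 471 kg/hr


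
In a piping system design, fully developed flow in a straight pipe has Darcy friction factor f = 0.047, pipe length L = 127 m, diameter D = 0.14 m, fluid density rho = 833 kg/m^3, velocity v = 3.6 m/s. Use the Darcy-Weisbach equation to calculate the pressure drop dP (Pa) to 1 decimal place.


dP = f * (L/D) * (rho*v^2/2)
dP = 0.047 * (127/0.14) * (833*3.6^2/2)
L/D = 907.14285714
rho*v^2/2 = 833*12.96/2 = 5397.84
dP = 0.047 * 907.14285714 * 5397.84
dP = 230140.8 Pa


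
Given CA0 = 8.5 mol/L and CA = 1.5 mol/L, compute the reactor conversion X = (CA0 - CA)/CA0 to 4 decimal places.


X = (CA0 - CA) / CA0
X = (8.5 - 1.5) / 8.5
X = 7.0 / 8.5
X = 0.8235


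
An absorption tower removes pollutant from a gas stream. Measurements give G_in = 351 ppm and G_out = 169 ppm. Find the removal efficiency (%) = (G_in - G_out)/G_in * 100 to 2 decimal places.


Efficiency = (G_in - G_out) / G_in * 100%
Efficiency = (351 - 169) / 351 * 100
Efficiency = 182 / 351 * 100
Efficiency = 51.85%


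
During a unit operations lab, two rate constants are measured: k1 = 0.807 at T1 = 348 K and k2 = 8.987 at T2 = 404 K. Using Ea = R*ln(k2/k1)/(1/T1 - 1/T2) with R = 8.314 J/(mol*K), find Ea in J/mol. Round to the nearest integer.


Ea = R * ln(k2/k1) / (1/T1 - 1/T2)
ln(k2/k1) = ln(8.987/0.807) = 2.4102107
1/T1 - 1/T2 = 1/348 - 1/404 = 0.000398315694
Ea = 8.314 * 2.4102107 / 0.000398315694
Ea = 50308 J/mol


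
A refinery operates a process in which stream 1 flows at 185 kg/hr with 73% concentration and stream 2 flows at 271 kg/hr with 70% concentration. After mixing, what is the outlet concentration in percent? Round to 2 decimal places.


Mass balance on solute: F1*x1 + F2*x2 = F3*x3
F3 = F1 + F2 = 185 + 271 = 456 kg/hr
x3 = (F1*x1 + F2*x2)/F3
x3 = (185*0.73 + 271*0.7) / 456
x3 = 71.22%


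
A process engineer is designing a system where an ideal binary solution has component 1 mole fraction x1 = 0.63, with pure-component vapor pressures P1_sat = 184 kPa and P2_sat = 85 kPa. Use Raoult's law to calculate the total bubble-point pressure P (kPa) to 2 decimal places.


P = x1*P1_sat + x2*P2_sat
x2 = 1 - x1 = 1 - 0.63 = 0.37
P = 0.63*184 + 0.37*85
P = 115.92 + 31.45
P = 147.37 kPa


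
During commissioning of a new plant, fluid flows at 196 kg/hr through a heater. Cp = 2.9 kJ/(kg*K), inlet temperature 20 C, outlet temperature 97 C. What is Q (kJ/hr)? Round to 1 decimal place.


Q = m_dot * Cp * (T2 - T1)
Q = 196 * 2.9 * (97 - 20)
Q = 196 * 2.9 * 77
Q = 43766.8 kJ/hr


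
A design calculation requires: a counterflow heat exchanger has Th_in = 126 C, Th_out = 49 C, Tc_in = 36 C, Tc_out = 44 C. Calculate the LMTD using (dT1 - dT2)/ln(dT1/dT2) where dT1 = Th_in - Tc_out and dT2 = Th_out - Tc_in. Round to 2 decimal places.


dT1 = Th_in - Tc_out = 126 - 44 = 82
dT2 = Th_out - Tc_in = 49 - 36 = 13
LMTD = (dT1 - dT2) / ln(dT1/dT2)
LMTD = (82 - 13) / ln(82/13)
LMTD = 37.46 K


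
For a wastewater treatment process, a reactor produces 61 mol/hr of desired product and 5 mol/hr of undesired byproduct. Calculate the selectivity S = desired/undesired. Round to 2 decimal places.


S = desired product rate / undesired product rate
S = 61 / 5
S = 12.20


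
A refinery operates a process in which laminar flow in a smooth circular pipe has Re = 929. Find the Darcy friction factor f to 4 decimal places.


f = 64 / Re
f = 64 / 929
f = 0.0689


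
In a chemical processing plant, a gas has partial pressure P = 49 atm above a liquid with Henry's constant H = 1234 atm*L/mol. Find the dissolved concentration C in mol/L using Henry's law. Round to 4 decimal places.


C = P / H
C = 49 / 1234
C = 0.0397 mol/L


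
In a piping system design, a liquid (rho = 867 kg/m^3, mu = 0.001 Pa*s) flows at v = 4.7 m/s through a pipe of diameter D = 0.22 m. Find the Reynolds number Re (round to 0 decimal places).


Re = rho * v * D / mu
Re = 867 * 4.7 * 0.22 / 0.001
Re = 896.478 / 0.001
Re = 896478


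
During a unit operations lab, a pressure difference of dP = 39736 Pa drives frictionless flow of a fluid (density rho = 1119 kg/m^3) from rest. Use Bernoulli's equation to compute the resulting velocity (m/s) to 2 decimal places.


v = sqrt(2*dP/rho)
v = sqrt(2*39736/1119)
v = sqrt(71.020554)
v = 8.43 m/s


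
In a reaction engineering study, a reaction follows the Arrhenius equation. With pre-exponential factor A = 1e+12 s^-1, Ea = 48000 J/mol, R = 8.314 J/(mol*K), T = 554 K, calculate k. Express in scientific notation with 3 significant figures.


k = A * exp(-Ea/(R*T))
k = 1e+12 * exp(-48000 / (8.314 * 554))
k = 1e+12 * exp(-10.421289)
k = 2.98e+07


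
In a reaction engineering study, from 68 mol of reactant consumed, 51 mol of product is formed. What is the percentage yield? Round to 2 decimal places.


Yield = (moles product / moles consumed) * 100%
Yield = (51 / 68) * 100
Yield = 0.75 * 100
Yield = 75.00%


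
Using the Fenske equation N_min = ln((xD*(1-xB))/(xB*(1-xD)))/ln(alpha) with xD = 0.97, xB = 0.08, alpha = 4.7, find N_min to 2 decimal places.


N_min = ln((xD*(1-xB))/(xB*(1-xD))) / ln(alpha)
Numerator inside ln: 0.8924 / 0.0024 = 371.833333
ln(371.833333) = 5.918446
ln(alpha) = ln(4.7) = 1.547563
N_min = 5.918446 / 1.547563 = 3.82


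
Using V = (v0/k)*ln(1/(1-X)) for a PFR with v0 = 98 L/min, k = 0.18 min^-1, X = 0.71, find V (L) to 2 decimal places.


V = (v0/k) * ln(1/(1-X))
V = (98/0.18) * ln(1/(1-0.71))
V = 544.444444 * ln(3.448276)
V = 544.444444 * 1.237874
V = 673.95 L


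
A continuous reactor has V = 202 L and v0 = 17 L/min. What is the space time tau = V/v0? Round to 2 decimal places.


tau = V / v0
tau = 202 / 17
tau = 11.88 min


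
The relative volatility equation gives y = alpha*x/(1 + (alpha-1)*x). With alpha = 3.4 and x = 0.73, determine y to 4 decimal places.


y = alpha*x / (1 + (alpha-1)*x)
y = 3.4*0.73 / (1 + (3.4-1)*0.73)
y = 2.482 / (1 + 1.752)
y = 2.482 / 2.752
y = 0.9019


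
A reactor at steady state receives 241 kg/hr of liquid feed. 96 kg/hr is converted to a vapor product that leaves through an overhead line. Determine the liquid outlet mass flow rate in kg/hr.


Steady-state mass balance on the main outlet: F_out = F_in - F_removed
F_out = 241 - 96
F_out = 145 kg/hr


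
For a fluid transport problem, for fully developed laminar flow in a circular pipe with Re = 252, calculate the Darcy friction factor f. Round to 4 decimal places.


f = 64 / Re
f = 64 / 252
f = 0.2540


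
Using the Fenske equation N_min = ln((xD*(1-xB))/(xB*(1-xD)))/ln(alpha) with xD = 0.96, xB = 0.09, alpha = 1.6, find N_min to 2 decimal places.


N_min = ln((xD*(1-xB))/(xB*(1-xD))) / ln(alpha)
Numerator inside ln: 0.8736 / 0.0036 = 242.666667
ln(242.666667) = 5.491689
ln(alpha) = ln(1.6) = 0.470004
N_min = 5.491689 / 0.470004 = 11.68


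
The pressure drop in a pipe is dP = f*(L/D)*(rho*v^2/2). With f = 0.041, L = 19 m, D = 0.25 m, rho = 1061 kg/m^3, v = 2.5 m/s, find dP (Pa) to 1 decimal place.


dP = f * (L/D) * (rho*v^2/2)
dP = 0.041 * (19/0.25) * (1061*2.5^2/2)
L/D = 76.0
rho*v^2/2 = 1061*6.25/2 = 3315.625
dP = 0.041 * 76.0 * 3315.625
dP = 10331.5 Pa


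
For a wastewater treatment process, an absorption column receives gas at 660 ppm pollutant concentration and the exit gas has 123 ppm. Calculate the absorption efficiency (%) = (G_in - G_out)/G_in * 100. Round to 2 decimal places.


Efficiency = (G_in - G_out) / G_in * 100%
Efficiency = (660 - 123) / 660 * 100
Efficiency = 537 / 660 * 100
Efficiency = 81.36%


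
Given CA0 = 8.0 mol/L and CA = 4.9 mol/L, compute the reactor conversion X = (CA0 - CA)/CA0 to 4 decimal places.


X = (CA0 - CA) / CA0
X = (8.0 - 4.9) / 8.0
X = 3.1 / 8.0
X = 0.3875


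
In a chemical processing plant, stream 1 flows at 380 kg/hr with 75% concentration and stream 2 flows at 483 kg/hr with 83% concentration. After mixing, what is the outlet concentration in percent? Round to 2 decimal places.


Mass balance on solute: F1*x1 + F2*x2 = F3*x3
F3 = F1 + F2 = 380 + 483 = 863 kg/hr
x3 = (F1*x1 + F2*x2)/F3
x3 = (380*0.75 + 483*0.83) / 863
x3 = 79.48%


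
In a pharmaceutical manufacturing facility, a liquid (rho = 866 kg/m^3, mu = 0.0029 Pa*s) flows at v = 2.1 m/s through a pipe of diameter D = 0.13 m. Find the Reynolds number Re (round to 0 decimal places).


Re = rho * v * D / mu
Re = 866 * 2.1 * 0.13 / 0.0029
Re = 236.418 / 0.0029
Re = 81523


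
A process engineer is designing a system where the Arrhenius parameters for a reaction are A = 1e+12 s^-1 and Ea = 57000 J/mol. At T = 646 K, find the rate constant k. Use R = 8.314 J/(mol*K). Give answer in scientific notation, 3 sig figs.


k = A * exp(-Ea/(R*T))
k = 1e+12 * exp(-57000 / (8.314 * 646))
k = 1e+12 * exp(-10.612857)
k = 2.46e+07


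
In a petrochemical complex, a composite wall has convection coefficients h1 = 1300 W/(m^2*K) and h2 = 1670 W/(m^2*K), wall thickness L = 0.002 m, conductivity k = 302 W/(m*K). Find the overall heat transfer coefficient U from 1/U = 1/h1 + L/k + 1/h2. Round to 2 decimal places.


1/U = 1/h1 + L/k + 1/h2
1/U = 1/1300 + 0.002/302 + 1/1670
1/U = 0.0007692308 + 6.6225e-06 + 0.0005988024
1/U = 0.0013746557
U = 727.45 W/(m^2*K)


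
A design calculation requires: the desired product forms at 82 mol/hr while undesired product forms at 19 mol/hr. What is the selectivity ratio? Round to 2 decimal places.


S = desired product rate / undesired product rate
S = 82 / 19
S = 4.32


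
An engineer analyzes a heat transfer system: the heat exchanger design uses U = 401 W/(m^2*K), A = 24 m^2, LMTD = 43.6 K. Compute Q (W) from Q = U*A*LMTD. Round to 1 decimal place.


Q = U * A * LMTD
Q = 401 * 24 * 43.6
Q = 419606.4 W


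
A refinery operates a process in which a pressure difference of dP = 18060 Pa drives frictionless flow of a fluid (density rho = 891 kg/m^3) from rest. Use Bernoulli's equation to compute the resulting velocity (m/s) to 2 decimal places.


v = sqrt(2*dP/rho)
v = sqrt(2*18060/891)
v = sqrt(40.538721)
v = 6.37 m/s


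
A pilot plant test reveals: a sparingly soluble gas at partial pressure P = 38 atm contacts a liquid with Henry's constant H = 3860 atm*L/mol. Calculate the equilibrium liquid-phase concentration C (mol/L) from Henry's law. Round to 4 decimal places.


C = P / H
C = 38 / 3860
C = 0.0098 mol/L


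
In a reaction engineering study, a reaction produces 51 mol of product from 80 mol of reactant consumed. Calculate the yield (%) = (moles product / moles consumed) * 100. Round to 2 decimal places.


Yield = (moles product / moles consumed) * 100%
Yield = (51 / 80) * 100
Yield = 0.6375 * 100
Yield = 63.75%


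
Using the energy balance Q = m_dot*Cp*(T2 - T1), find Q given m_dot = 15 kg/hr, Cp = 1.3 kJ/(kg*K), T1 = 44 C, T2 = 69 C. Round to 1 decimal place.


Q = m_dot * Cp * (T2 - T1)
Q = 15 * 1.3 * (69 - 44)
Q = 15 * 1.3 * 25
Q = 487.5 kJ/hr


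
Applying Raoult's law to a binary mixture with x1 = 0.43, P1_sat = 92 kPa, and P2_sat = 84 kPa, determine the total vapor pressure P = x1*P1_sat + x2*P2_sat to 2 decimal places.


P = x1*P1_sat + x2*P2_sat
x2 = 1 - x1 = 1 - 0.43 = 0.57
P = 0.43*92 + 0.57*84
P = 39.56 + 47.88
P = 87.44 kPa


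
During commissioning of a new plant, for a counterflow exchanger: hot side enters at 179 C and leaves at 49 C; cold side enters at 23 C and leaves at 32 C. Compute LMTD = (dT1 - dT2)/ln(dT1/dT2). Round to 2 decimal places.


dT1 = Th_in - Tc_out = 179 - 32 = 147
dT2 = Th_out - Tc_in = 49 - 23 = 26
LMTD = (dT1 - dT2) / ln(dT1/dT2)
LMTD = (147 - 26) / ln(147/26)
LMTD = 69.85 K


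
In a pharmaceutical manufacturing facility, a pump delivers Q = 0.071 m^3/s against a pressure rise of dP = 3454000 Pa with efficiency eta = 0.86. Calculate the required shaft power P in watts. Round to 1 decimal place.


P = Q * dP / eta
P = 0.071 * 3454000 / 0.86
P = 245234.0 / 0.86
P = 285155.8 W


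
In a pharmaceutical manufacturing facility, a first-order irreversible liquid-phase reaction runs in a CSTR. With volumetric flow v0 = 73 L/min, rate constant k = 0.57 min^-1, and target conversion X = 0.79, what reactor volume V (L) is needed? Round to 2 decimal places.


V = v0 * X / (k * (1 - X))
V = 73 * 0.79 / (0.57 * (1 - 0.79))
V = 57.67 / (0.57 * 0.21)
V = 57.67 / 0.1197
V = 481.79 L


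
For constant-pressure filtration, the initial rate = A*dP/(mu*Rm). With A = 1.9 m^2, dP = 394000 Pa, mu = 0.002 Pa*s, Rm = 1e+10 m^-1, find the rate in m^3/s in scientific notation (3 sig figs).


rate = A * dP / (mu * Rm)
rate = 1.9 * 394000 / (0.002 * 1e+10)
rate = 748600.0 / 2.000e+07
rate = 3.74e-02 m^3/s


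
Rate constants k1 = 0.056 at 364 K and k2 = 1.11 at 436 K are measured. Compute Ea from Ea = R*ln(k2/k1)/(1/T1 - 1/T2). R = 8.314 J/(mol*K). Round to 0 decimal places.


Ea = R * ln(k2/k1) / (1/T1 - 1/T2)
ln(k2/k1) = ln(1.11/0.056) = 2.9867636
1/T1 - 1/T2 = 1/364 - 1/436 = 0.000453674766
Ea = 8.314 * 2.9867636 / 0.000453674766
Ea = 54735 J/mol


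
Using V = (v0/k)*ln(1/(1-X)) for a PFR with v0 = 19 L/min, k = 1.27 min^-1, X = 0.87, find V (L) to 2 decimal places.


V = (v0/k) * ln(1/(1-X))
V = (19/1.27) * ln(1/(1-0.87))
V = 14.96063 * ln(7.692308)
V = 14.96063 * 2.040221
V = 30.52 L


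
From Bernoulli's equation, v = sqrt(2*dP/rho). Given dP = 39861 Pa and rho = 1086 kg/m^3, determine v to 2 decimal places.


v = sqrt(2*dP/rho)
v = sqrt(2*39861/1086)
v = sqrt(73.40884)
v = 8.57 m/s


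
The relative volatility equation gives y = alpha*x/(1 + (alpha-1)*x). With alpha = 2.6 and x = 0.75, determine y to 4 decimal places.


y = alpha*x / (1 + (alpha-1)*x)
y = 2.6*0.75 / (1 + (2.6-1)*0.75)
y = 1.95 / (1 + 1.2)
y = 1.95 / 2.2
y = 0.8864


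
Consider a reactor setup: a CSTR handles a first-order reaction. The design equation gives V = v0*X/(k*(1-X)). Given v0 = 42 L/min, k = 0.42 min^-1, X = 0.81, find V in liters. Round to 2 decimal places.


V = v0 * X / (k * (1 - X))
V = 42 * 0.81 / (0.42 * (1 - 0.81))
V = 34.02 / (0.42 * 0.19)
V = 34.02 / 0.0798
V = 426.32 L


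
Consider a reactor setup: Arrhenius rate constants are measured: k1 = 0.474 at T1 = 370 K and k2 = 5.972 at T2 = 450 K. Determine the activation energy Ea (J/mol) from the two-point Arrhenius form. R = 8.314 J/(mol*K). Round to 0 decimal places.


Ea = R * ln(k2/k1) / (1/T1 - 1/T2)
ln(k2/k1) = ln(5.972/0.474) = 2.5336298
1/T1 - 1/T2 = 1/370 - 1/450 = 0.00048048048
Ea = 8.314 * 2.5336298 / 0.00048048048
Ea = 43841 J/mol


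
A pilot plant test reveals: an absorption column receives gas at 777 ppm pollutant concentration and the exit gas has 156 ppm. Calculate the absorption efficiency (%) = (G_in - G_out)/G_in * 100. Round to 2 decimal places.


Efficiency = (G_in - G_out) / G_in * 100%
Efficiency = (777 - 156) / 777 * 100
Efficiency = 621 / 777 * 100
Efficiency = 79.92%


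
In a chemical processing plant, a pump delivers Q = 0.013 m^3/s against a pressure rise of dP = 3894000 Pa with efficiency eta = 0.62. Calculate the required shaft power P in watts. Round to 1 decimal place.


P = Q * dP / eta
P = 0.013 * 3894000 / 0.62
P = 50622.0 / 0.62
P = 81648.4 W


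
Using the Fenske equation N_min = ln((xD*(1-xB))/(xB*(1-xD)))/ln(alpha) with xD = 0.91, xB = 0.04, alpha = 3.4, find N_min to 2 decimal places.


N_min = ln((xD*(1-xB))/(xB*(1-xD))) / ln(alpha)
Numerator inside ln: 0.8736 / 0.0036 = 242.666667
ln(242.666667) = 5.491689
ln(alpha) = ln(3.4) = 1.223775
N_min = 5.491689 / 1.223775 = 4.49


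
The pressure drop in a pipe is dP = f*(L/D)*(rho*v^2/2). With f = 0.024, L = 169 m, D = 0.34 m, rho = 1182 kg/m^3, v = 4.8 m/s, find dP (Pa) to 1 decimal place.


dP = f * (L/D) * (rho*v^2/2)
dP = 0.024 * (169/0.34) * (1182*4.8^2/2)
L/D = 497.05882353
rho*v^2/2 = 1182*23.04/2 = 13616.64
dP = 0.024 * 497.05882353 * 13616.64
dP = 162438.5 Pa


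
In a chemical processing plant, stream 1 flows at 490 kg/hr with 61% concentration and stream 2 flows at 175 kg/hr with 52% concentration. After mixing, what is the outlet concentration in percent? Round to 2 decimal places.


Mass balance on solute: F1*x1 + F2*x2 = F3*x3
F3 = F1 + F2 = 490 + 175 = 665 kg/hr
x3 = (F1*x1 + F2*x2)/F3
x3 = (490*0.61 + 175*0.52) / 665
x3 = 58.63%


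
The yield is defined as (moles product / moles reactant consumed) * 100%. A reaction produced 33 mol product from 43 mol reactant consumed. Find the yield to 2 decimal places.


Yield = (moles product / moles consumed) * 100%
Yield = (33 / 43) * 100
Yield = 0.7674 * 100
Yield = 76.74%


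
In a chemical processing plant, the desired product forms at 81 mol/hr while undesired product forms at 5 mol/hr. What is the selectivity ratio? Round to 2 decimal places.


S = desired product rate / undesired product rate
S = 81 / 5
S = 16.20


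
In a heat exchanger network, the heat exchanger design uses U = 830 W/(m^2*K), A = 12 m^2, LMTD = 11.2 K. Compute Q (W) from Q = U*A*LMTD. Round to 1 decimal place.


Q = U * A * LMTD
Q = 830 * 12 * 11.2
Q = 111552.0 W


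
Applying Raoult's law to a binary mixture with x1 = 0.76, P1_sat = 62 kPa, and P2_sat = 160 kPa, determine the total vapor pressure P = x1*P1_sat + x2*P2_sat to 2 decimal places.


P = x1*P1_sat + x2*P2_sat
x2 = 1 - x1 = 1 - 0.76 = 0.24
P = 0.76*62 + 0.24*160
P = 47.12 + 38.4
P = 85.52 kPa


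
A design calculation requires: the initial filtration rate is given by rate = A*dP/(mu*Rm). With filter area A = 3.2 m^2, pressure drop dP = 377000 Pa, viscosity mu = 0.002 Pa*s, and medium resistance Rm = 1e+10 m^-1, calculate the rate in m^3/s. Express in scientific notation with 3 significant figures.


rate = A * dP / (mu * Rm)
rate = 3.2 * 377000 / (0.002 * 1e+10)
rate = 1206400.0 / 2.000e+07
rate = 6.03e-02 m^3/s


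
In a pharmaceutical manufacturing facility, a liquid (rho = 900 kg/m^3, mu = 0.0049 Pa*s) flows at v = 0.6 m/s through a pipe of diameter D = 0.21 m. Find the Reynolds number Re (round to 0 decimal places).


Re = rho * v * D / mu
Re = 900 * 0.6 * 0.21 / 0.0049
Re = 113.4 / 0.0049
Re = 23143


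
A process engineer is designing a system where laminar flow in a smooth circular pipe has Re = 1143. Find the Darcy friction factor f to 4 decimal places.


f = 64 / Re
f = 64 / 1143
f = 0.0560


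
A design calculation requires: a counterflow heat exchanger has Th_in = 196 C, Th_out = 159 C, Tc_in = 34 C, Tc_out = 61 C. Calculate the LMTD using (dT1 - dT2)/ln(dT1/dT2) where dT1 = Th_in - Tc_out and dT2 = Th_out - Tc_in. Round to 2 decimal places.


dT1 = Th_in - Tc_out = 196 - 61 = 135
dT2 = Th_out - Tc_in = 159 - 34 = 125
LMTD = (dT1 - dT2) / ln(dT1/dT2)
LMTD = (135 - 125) / ln(135/125)
LMTD = 129.94 K


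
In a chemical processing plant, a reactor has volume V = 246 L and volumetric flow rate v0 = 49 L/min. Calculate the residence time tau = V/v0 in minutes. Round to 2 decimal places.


tau = V / v0
tau = 246 / 49
tau = 5.02 min


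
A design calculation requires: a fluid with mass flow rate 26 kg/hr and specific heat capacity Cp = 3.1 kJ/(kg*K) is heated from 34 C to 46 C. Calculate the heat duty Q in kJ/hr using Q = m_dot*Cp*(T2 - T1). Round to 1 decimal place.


Q = m_dot * Cp * (T2 - T1)
Q = 26 * 3.1 * (46 - 34)
Q = 26 * 3.1 * 12
Q = 967.2 kJ/hr


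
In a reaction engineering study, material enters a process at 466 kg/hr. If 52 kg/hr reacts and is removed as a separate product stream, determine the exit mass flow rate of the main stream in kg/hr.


Steady-state mass balance on the main outlet: F_out = F_in - F_removed
F_out = 466 - 52
F_out = 414 kg/hr


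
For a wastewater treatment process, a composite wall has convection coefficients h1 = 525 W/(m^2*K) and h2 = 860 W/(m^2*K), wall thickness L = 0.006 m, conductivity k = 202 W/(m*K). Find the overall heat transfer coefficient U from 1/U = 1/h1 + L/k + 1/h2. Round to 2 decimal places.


1/U = 1/h1 + L/k + 1/h2
1/U = 1/525 + 0.006/202 + 1/860
1/U = 0.0019047619 + 2.9703e-05 + 0.0011627907
1/U = 0.0030972556
U = 322.87 W/(m^2*K)


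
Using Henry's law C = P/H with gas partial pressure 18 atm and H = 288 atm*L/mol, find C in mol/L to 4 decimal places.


C = P / H
C = 18 / 288
C = 0.0625 mol/L


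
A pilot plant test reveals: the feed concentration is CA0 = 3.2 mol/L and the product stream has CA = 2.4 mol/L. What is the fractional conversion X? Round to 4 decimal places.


X = (CA0 - CA) / CA0
X = (3.2 - 2.4) / 3.2
X = 0.8 / 3.2
X = 0.2500


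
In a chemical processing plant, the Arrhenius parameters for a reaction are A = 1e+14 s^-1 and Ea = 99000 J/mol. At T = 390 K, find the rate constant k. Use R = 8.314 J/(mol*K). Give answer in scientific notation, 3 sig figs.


k = A * exp(-Ea/(R*T))
k = 1e+14 * exp(-99000 / (8.314 * 390))
k = 1e+14 * exp(-30.532374)
k = 5.49e+00


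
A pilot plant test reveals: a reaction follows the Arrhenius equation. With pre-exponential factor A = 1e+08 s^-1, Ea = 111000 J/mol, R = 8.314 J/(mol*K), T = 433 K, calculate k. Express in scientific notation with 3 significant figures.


k = A * exp(-Ea/(R*T))
k = 1e+08 * exp(-111000 / (8.314 * 433))
k = 1e+08 * exp(-30.833659)
k = 4.07e-06


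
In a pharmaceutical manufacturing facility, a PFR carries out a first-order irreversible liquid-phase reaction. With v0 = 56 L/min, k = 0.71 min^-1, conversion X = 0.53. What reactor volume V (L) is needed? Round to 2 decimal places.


V = (v0/k) * ln(1/(1-X))
V = (56/0.71) * ln(1/(1-0.53))
V = 78.873239 * ln(2.12766)
V = 78.873239 * 0.755023
V = 59.55 L


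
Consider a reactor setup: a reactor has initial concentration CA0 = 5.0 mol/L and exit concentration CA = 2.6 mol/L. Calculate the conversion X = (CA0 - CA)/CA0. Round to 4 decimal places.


X = (CA0 - CA) / CA0
X = (5.0 - 2.6) / 5.0
X = 2.4 / 5.0
X = 0.4800


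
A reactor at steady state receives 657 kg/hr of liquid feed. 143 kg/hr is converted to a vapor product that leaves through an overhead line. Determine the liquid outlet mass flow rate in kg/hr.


Steady-state mass balance on the main outlet: F_out = F_in - F_removed
F_out = 657 - 143
F_out = 514 kg/hr


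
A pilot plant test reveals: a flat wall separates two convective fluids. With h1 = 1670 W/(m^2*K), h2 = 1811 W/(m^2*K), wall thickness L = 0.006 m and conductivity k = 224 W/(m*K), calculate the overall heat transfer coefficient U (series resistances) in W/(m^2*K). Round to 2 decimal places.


1/U = 1/h1 + L/k + 1/h2
1/U = 1/1670 + 0.006/224 + 1/1811
1/U = 0.0005988024 + 2.67857e-05 + 0.0005521811
1/U = 0.0011777692
U = 849.06 W/(m^2*K)


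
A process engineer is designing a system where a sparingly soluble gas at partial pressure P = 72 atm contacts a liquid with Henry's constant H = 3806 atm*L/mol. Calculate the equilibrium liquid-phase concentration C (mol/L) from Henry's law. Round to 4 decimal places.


C = P / H
C = 72 / 3806
C = 0.0189 mol/L


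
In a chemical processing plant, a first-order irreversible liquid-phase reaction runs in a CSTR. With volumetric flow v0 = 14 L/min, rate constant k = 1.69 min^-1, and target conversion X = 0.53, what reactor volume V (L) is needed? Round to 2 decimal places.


V = v0 * X / (k * (1 - X))
V = 14 * 0.53 / (1.69 * (1 - 0.53))
V = 7.42 / (1.69 * 0.47)
V = 7.42 / 0.7943
V = 9.34 L


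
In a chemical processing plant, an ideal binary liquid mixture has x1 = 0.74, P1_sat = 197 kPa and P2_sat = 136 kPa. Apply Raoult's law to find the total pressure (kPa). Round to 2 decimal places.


P = x1*P1_sat + x2*P2_sat
x2 = 1 - x1 = 1 - 0.74 = 0.26
P = 0.74*197 + 0.26*136
P = 145.78 + 35.36
P = 181.14 kPa


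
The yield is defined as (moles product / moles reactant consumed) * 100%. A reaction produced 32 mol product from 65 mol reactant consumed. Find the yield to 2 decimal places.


Yield = (moles product / moles consumed) * 100%
Yield = (32 / 65) * 100
Yield = 0.4923 * 100
Yield = 49.23%


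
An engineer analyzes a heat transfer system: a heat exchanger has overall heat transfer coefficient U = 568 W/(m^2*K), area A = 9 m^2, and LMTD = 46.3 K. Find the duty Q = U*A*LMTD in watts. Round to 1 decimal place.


Q = U * A * LMTD
Q = 568 * 9 * 46.3
Q = 236685.6 W
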